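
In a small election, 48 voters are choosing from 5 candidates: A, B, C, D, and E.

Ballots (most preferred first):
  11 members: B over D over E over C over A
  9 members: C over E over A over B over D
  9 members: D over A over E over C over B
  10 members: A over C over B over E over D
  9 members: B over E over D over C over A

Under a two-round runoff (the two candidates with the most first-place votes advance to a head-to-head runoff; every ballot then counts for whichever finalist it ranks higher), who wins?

Round 1 first-place votes: A 10, B 20, C 9, D 9, E 0. B and A advance.
Runoff: B is ranked above A on 20 ballots, A above B on 28.

A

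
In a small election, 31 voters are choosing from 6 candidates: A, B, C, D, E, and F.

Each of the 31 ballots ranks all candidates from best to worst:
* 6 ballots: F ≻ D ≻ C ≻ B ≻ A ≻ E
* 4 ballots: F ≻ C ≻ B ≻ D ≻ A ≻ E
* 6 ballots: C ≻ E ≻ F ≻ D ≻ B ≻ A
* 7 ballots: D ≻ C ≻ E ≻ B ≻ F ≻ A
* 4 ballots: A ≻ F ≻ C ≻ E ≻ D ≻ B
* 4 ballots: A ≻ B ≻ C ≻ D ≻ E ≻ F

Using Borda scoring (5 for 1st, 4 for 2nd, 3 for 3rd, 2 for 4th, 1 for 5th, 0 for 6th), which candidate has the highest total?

C

A: 6×1 + 4×1 + 6×0 + 7×0 + 4×5 + 4×5 = 50
B: 6×2 + 4×3 + 6×1 + 7×2 + 4×0 + 4×4 = 60
C: 6×3 + 4×4 + 6×5 + 7×4 + 4×3 + 4×3 = 116
D: 6×4 + 4×2 + 6×2 + 7×5 + 4×1 + 4×2 = 91
E: 6×0 + 4×0 + 6×4 + 7×3 + 4×2 + 4×1 = 57
F: 6×5 + 4×5 + 6×3 + 7×1 + 4×4 + 4×0 = 91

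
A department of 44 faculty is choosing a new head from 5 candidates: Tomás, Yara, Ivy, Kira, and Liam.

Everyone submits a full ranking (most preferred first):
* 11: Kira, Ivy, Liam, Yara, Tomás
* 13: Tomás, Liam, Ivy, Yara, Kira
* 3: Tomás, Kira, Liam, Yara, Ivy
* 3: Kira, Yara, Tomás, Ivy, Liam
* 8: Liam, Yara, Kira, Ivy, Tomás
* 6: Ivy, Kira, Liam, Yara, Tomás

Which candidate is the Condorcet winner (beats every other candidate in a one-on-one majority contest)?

Kira

Kira vs Tomás: 28–16
Kira vs Yara: 23–21
Kira vs Ivy: 25–19
Kira vs Liam: 23–21
Kira beats every other candidate.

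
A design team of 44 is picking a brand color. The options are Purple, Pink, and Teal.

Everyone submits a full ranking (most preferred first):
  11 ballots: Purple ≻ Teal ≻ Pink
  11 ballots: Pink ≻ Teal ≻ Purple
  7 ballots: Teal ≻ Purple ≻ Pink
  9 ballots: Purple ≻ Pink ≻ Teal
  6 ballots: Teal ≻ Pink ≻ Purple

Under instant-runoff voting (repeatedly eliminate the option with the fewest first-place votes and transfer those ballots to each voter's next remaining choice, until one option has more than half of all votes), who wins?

Round 1: Purple 20, Pink 11, Teal 13. Pink eliminated.
Round 2: Purple 20, Teal 24. Teal has a majority (≥23).

Teal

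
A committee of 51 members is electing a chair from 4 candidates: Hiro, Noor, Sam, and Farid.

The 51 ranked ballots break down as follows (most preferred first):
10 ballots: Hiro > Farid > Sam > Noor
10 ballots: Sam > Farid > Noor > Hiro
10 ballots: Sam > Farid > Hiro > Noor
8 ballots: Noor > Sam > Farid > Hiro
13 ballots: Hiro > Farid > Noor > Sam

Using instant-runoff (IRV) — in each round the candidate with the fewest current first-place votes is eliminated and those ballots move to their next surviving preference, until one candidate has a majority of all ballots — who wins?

Sam

Round 1: Hiro 23, Noor 8, Sam 20, Farid 0. Farid eliminated.
Round 2: Hiro 23, Noor 8, Sam 20. Noor eliminated.
Round 3: Hiro 23, Sam 28. Sam has a majority (≥26).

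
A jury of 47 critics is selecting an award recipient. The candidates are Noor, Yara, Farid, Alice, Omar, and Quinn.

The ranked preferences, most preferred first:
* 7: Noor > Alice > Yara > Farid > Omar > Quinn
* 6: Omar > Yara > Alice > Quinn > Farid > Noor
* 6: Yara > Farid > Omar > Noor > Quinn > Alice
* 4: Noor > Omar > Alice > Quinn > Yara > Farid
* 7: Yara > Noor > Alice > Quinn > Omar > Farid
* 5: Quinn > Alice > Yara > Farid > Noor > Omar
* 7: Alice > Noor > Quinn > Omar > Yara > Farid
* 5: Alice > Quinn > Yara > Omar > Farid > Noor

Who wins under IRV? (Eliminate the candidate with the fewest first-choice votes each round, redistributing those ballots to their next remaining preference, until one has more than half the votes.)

Alice

Round 1: Noor 11, Yara 13, Farid 0, Alice 12, Omar 6, Quinn 5. Farid eliminated.
Round 2: Noor 11, Yara 13, Alice 12, Omar 6, Quinn 5. Quinn eliminated.
Round 3: Noor 11, Yara 13, Alice 17, Omar 6. Omar eliminated.
Round 4: Noor 11, Yara 19, Alice 17. Noor eliminated.
Round 5: Yara 19, Alice 28. Alice has a majority (≥24).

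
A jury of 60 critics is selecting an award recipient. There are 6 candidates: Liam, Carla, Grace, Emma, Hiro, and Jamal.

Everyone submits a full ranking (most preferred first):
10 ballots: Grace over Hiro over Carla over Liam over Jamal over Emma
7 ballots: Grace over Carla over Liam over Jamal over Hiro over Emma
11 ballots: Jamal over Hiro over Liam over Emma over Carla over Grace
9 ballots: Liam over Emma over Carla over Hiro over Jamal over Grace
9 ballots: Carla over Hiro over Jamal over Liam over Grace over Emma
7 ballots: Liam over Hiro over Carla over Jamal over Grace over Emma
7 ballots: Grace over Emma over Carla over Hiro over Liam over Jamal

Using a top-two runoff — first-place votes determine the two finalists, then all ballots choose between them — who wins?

Liam

Round 1 first-place votes: Liam 16, Carla 9, Grace 24, Emma 0, Hiro 0, Jamal 11. Grace and Liam advance.
Runoff: Grace is ranked above Liam on 24 ballots, Liam above Grace on 36.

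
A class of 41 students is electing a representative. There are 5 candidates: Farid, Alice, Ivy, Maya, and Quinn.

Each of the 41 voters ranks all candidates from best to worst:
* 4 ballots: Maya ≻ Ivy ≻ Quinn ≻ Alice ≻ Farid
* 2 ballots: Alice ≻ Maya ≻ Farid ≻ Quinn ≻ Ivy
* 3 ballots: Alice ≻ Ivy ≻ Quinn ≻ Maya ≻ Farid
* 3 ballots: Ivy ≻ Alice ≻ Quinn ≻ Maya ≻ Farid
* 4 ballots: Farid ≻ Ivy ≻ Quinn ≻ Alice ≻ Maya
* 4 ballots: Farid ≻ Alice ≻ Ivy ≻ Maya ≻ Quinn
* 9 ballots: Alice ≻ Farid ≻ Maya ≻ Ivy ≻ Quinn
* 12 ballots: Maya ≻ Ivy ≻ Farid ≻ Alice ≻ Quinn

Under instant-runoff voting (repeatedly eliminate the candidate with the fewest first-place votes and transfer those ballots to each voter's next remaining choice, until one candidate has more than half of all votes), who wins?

Alice

Round 1: Farid 8, Alice 14, Ivy 3, Maya 16, Quinn 0. Quinn eliminated.
Round 2: Farid 8, Alice 14, Ivy 3, Maya 16. Ivy eliminated.
Round 3: Farid 8, Alice 17, Maya 16. Farid eliminated.
Round 4: Alice 25, Maya 16. Alice has a majority (≥21).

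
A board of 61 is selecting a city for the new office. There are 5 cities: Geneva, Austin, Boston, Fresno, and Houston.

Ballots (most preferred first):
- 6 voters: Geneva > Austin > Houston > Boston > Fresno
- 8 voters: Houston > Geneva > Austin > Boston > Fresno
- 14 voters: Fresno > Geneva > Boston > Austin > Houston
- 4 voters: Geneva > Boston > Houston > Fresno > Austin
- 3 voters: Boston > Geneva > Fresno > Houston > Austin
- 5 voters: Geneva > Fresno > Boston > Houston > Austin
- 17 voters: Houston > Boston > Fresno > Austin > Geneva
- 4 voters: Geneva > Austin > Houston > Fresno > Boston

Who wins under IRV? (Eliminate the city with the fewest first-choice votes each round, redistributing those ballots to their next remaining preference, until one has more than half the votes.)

Geneva

Round 1: Geneva 19, Austin 0, Boston 3, Fresno 14, Houston 25. Austin eliminated.
Round 2: Geneva 19, Boston 3, Fresno 14, Houston 25. Boston eliminated.
Round 3: Geneva 22, Fresno 14, Houston 25. Fresno eliminated.
Round 4: Geneva 36, Houston 25. Geneva has a majority (≥31).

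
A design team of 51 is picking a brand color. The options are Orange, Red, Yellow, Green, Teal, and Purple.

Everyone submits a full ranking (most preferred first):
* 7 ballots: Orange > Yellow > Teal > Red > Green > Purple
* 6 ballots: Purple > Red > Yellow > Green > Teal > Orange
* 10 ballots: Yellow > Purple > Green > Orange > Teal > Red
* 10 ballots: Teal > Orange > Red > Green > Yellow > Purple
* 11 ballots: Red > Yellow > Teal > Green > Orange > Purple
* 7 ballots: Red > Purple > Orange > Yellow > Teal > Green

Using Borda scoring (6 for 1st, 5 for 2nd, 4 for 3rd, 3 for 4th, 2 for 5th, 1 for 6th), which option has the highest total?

Yellow

Orange: 7×6 + 6×1 + 10×3 + 10×5 + 11×2 + 7×4 = 178
Red: 7×3 + 6×5 + 10×1 + 10×4 + 11×6 + 7×6 = 209
Yellow: 7×5 + 6×4 + 10×6 + 10×2 + 11×5 + 7×3 = 215
Green: 7×2 + 6×3 + 10×4 + 10×3 + 11×3 + 7×1 = 142
Teal: 7×4 + 6×2 + 10×2 + 10×6 + 11×4 + 7×2 = 178
Purple: 7×1 + 6×6 + 10×5 + 10×1 + 11×1 + 7×5 = 149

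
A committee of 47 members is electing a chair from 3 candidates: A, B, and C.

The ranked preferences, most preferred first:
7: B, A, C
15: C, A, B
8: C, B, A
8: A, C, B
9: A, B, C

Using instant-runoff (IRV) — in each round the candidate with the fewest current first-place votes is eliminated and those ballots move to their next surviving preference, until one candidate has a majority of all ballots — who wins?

Round 1: A 17, B 7, C 23. B eliminated.
Round 2: A 24, C 23. A has a majority (≥24).

A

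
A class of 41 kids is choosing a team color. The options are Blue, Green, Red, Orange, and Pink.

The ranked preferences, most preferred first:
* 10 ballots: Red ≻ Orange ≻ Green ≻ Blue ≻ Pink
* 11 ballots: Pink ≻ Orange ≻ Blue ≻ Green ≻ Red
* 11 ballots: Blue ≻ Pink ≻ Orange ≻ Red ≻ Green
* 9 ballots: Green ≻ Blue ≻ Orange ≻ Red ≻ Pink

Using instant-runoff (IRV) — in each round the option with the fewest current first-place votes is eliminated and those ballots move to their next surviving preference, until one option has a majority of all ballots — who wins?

Round 1: Blue 11, Green 9, Red 10, Orange 0, Pink 11. Orange eliminated.
Round 2: Blue 11, Green 9, Red 10, Pink 11. Green eliminated.
Round 3: Blue 20, Red 10, Pink 11. Red eliminated.
Round 4: Blue 30, Pink 11. Blue has a majority (≥21).

Blue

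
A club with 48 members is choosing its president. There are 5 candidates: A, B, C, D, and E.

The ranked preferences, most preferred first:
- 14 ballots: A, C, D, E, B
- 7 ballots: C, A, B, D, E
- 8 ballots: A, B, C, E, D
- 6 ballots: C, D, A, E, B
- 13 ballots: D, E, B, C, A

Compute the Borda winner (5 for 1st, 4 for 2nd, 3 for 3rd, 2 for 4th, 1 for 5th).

C

A: 14×5 + 7×4 + 8×5 + 6×3 + 13×1 = 169
B: 14×1 + 7×3 + 8×4 + 6×1 + 13×3 = 112
C: 14×4 + 7×5 + 8×3 + 6×5 + 13×2 = 171
D: 14×3 + 7×2 + 8×1 + 6×4 + 13×5 = 153
E: 14×2 + 7×1 + 8×2 + 6×2 + 13×4 = 115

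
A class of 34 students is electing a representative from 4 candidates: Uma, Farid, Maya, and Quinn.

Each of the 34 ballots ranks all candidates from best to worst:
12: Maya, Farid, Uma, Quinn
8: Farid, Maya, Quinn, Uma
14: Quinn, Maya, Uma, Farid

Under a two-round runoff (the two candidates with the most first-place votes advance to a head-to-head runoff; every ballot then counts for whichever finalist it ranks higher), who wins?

Maya

Round 1 first-place votes: Uma 0, Farid 8, Maya 12, Quinn 14. Quinn and Maya advance.
Runoff: Quinn is ranked above Maya on 14 ballots, Maya above Quinn on 20.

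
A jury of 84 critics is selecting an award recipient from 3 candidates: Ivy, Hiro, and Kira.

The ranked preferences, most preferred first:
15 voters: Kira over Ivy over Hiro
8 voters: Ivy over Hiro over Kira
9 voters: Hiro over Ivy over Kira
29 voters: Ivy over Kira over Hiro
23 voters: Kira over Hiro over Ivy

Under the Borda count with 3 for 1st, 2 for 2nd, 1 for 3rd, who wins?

Kira

Ivy: 15×2 + 8×3 + 9×2 + 29×3 + 23×1 = 182
Hiro: 15×1 + 8×2 + 9×3 + 29×1 + 23×2 = 133
Kira: 15×3 + 8×1 + 9×1 + 29×2 + 23×3 = 189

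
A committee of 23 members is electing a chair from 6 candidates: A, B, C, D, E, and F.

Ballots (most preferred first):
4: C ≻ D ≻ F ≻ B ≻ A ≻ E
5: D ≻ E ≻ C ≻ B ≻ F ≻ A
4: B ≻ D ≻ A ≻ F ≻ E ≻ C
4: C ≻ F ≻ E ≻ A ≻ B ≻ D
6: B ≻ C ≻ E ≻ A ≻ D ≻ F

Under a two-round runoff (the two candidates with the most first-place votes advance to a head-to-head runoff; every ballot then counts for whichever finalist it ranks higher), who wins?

Round 1 first-place votes: A 0, B 10, C 8, D 5, E 0, F 0. B and C advance.
Runoff: B is ranked above C on 10 ballots, C above B on 13.

C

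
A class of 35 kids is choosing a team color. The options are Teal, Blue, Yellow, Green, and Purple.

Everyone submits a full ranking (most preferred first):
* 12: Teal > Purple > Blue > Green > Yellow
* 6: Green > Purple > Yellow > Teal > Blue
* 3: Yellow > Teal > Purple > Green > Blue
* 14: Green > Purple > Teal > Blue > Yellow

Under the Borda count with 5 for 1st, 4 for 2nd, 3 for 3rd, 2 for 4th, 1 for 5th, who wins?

Teal: 12×5 + 6×2 + 3×4 + 14×3 = 126
Blue: 12×3 + 6×1 + 3×1 + 14×2 = 73
Yellow: 12×1 + 6×3 + 3×5 + 14×1 = 59
Green: 12×2 + 6×5 + 3×2 + 14×5 = 130
Purple: 12×4 + 6×4 + 3×3 + 14×4 = 137

Purple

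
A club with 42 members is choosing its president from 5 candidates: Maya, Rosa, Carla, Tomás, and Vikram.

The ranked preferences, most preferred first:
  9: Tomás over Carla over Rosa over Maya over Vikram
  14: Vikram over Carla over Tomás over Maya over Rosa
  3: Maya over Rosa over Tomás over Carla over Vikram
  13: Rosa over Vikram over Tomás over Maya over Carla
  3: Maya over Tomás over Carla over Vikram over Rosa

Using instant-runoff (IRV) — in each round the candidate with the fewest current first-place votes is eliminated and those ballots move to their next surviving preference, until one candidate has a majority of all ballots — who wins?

Rosa

Round 1: Maya 6, Rosa 13, Carla 0, Tomás 9, Vikram 14. Carla eliminated.
Round 2: Maya 6, Rosa 13, Tomás 9, Vikram 14. Maya eliminated.
Round 3: Rosa 16, Tomás 12, Vikram 14. Tomás eliminated.
Round 4: Rosa 25, Vikram 17. Rosa has a majority (≥22).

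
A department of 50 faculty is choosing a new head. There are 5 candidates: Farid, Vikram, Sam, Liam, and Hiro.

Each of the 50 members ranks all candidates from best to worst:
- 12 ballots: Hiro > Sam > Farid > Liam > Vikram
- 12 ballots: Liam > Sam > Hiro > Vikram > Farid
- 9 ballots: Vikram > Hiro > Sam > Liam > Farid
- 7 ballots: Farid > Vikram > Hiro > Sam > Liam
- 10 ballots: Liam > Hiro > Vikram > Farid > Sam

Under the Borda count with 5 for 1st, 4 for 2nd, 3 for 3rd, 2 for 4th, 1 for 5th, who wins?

Farid: 12×3 + 12×1 + 9×1 + 7×5 + 10×2 = 112
Vikram: 12×1 + 12×2 + 9×5 + 7×4 + 10×3 = 139
Sam: 12×4 + 12×4 + 9×3 + 7×2 + 10×1 = 147
Liam: 12×2 + 12×5 + 9×2 + 7×1 + 10×5 = 159
Hiro: 12×5 + 12×3 + 9×4 + 7×3 + 10×4 = 193

Hiro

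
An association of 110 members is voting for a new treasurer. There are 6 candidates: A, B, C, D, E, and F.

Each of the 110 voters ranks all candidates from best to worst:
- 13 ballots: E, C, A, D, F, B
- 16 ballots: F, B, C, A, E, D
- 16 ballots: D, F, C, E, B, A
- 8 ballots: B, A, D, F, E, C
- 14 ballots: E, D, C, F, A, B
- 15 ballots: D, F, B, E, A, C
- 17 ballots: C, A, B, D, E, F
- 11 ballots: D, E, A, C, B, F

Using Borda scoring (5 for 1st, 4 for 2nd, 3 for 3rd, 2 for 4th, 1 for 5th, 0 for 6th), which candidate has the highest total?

D

A: 13×3 + 16×2 + 16×0 + 8×4 + 14×1 + 15×1 + 17×4 + 11×3 = 233
B: 13×0 + 16×4 + 16×1 + 8×5 + 14×0 + 15×3 + 17×3 + 11×1 = 227
C: 13×4 + 16×3 + 16×3 + 8×0 + 14×3 + 15×0 + 17×5 + 11×2 = 297
D: 13×2 + 16×0 + 16×5 + 8×3 + 14×4 + 15×5 + 17×2 + 11×5 = 350
E: 13×5 + 16×1 + 16×2 + 8×1 + 14×5 + 15×2 + 17×1 + 11×4 = 282
F: 13×1 + 16×5 + 16×4 + 8×2 + 14×2 + 15×4 + 17×0 + 11×0 = 261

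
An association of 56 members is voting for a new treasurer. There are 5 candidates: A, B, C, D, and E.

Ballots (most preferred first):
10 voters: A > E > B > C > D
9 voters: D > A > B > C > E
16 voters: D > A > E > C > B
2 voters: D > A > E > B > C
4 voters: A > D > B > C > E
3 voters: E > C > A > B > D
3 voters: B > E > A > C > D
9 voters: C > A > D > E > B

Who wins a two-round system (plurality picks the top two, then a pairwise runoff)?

A

Round 1 first-place votes: A 14, B 3, C 9, D 27, E 3. D and A advance.
Runoff: D is ranked above A on 27 ballots, A above D on 29.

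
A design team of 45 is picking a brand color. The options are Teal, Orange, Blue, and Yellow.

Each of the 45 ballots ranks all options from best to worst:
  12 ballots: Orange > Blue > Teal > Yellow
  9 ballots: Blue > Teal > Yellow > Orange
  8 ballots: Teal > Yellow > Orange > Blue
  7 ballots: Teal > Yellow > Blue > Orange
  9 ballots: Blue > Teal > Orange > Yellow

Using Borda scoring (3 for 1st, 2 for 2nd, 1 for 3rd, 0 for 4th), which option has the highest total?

Teal

Teal: 12×1 + 9×2 + 8×3 + 7×3 + 9×2 = 93
Orange: 12×3 + 9×0 + 8×1 + 7×0 + 9×1 = 53
Blue: 12×2 + 9×3 + 8×0 + 7×1 + 9×3 = 85
Yellow: 12×0 + 9×1 + 8×2 + 7×2 + 9×0 = 39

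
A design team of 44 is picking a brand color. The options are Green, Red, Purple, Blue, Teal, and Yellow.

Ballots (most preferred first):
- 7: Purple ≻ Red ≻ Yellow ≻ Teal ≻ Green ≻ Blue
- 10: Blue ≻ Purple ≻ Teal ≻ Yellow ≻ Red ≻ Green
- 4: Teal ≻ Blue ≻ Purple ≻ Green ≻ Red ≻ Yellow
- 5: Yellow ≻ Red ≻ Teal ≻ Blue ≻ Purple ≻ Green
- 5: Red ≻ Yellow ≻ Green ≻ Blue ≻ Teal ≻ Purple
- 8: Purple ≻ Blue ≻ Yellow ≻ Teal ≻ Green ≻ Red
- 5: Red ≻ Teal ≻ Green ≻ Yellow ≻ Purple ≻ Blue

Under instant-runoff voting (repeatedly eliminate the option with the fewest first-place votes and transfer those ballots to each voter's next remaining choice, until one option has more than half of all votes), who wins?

Round 1: Green 0, Red 10, Purple 15, Blue 10, Teal 4, Yellow 5. Green eliminated.
Round 2: Red 10, Purple 15, Blue 10, Teal 4, Yellow 5. Teal eliminated.
Round 3: Red 10, Purple 15, Blue 14, Yellow 5. Yellow eliminated.
Round 4: Red 15, Purple 15, Blue 14. Blue eliminated.
Round 5: Red 15, Purple 29. Purple has a majority (≥23).

Purple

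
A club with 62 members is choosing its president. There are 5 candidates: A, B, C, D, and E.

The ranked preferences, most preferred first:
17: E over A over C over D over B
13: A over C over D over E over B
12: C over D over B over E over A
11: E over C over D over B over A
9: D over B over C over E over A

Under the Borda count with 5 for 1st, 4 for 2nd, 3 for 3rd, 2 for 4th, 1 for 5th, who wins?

A: 17×4 + 13×5 + 12×1 + 11×1 + 9×1 = 165
B: 17×1 + 13×1 + 12×3 + 11×2 + 9×4 = 124
C: 17×3 + 13×4 + 12×5 + 11×4 + 9×3 = 234
D: 17×2 + 13×3 + 12×4 + 11×3 + 9×5 = 199
E: 17×5 + 13×2 + 12×2 + 11×5 + 9×2 = 208

C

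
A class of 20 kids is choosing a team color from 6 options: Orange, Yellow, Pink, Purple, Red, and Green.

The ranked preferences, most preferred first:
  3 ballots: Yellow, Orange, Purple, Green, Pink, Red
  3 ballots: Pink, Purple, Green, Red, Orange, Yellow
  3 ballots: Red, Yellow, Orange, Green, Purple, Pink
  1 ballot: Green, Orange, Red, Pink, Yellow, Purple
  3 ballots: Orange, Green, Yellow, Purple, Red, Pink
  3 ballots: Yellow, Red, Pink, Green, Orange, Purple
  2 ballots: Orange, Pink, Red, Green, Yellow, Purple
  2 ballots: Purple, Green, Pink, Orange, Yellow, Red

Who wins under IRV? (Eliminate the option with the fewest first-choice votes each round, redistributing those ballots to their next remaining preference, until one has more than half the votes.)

Orange

Round 1: Orange 5, Yellow 6, Pink 3, Purple 2, Red 3, Green 1. Green eliminated.
Round 2: Orange 6, Yellow 6, Pink 3, Purple 2, Red 3. Purple eliminated.
Round 3: Orange 6, Yellow 6, Pink 5, Red 3. Red eliminated.
Round 4: Orange 6, Yellow 9, Pink 5. Pink eliminated.
Round 5: Orange 11, Yellow 9. Orange has a majority (≥11).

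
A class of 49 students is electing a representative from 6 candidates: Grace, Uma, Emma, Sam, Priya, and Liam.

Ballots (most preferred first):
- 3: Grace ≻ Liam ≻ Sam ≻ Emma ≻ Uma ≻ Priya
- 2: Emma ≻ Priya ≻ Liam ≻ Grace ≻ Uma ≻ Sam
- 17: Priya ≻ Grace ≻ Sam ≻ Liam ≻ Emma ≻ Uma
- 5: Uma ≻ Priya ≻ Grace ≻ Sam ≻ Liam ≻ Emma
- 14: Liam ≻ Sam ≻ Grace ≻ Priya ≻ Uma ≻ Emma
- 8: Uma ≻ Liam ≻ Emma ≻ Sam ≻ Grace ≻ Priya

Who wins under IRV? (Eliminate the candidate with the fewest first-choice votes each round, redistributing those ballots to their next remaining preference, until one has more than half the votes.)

Liam

Round 1: Grace 3, Uma 13, Emma 2, Sam 0, Priya 17, Liam 14. Sam eliminated.
Round 2: Grace 3, Uma 13, Emma 2, Priya 17, Liam 14. Emma eliminated.
Round 3: Grace 3, Uma 13, Priya 19, Liam 14. Grace eliminated.
Round 4: Uma 13, Priya 19, Liam 17. Uma eliminated.
Round 5: Priya 24, Liam 25. Liam has a majority (≥25).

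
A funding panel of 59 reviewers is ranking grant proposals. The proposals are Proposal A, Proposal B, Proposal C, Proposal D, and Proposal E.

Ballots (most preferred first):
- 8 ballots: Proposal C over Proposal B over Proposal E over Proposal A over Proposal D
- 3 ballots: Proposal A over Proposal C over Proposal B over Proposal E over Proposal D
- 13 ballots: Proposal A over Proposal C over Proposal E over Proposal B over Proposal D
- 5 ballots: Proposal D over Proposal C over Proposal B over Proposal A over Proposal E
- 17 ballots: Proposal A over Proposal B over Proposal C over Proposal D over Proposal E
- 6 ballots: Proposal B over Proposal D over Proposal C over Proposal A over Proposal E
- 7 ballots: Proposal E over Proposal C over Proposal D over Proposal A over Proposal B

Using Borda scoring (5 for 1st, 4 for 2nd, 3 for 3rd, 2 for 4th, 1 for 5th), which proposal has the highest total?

Proposal C

Proposal A: 8×2 + 3×5 + 13×5 + 5×2 + 17×5 + 6×2 + 7×2 = 217
Proposal B: 8×4 + 3×3 + 13×2 + 5×3 + 17×4 + 6×5 + 7×1 = 187
Proposal C: 8×5 + 3×4 + 13×4 + 5×4 + 17×3 + 6×3 + 7×4 = 221
Proposal D: 8×1 + 3×1 + 13×1 + 5×5 + 17×2 + 6×4 + 7×3 = 128
Proposal E: 8×3 + 3×2 + 13×3 + 5×1 + 17×1 + 6×1 + 7×5 = 132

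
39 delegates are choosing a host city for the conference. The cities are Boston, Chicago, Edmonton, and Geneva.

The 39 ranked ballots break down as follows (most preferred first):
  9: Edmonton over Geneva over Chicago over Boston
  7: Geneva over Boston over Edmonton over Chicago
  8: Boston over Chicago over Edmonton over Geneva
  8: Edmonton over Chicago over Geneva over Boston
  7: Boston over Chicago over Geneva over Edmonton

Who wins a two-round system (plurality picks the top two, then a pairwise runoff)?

Boston

Round 1 first-place votes: Boston 15, Chicago 0, Edmonton 17, Geneva 7. Edmonton and Boston advance.
Runoff: Edmonton is ranked above Boston on 17 ballots, Boston above Edmonton on 22.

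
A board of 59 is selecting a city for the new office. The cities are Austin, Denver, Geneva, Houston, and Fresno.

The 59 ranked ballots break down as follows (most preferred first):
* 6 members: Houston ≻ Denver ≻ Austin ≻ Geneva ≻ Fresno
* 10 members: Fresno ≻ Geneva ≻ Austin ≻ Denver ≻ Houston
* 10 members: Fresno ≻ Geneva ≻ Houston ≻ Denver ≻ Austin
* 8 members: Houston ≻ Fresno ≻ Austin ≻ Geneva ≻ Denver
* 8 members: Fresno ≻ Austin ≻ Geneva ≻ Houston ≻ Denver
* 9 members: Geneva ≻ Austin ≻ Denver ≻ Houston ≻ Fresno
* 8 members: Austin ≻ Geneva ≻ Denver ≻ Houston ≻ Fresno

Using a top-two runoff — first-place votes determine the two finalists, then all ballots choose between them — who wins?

Houston

Round 1 first-place votes: Austin 8, Denver 0, Geneva 9, Houston 14, Fresno 28. Fresno and Houston advance.
Runoff: Fresno is ranked above Houston on 28 ballots, Houston above Fresno on 31.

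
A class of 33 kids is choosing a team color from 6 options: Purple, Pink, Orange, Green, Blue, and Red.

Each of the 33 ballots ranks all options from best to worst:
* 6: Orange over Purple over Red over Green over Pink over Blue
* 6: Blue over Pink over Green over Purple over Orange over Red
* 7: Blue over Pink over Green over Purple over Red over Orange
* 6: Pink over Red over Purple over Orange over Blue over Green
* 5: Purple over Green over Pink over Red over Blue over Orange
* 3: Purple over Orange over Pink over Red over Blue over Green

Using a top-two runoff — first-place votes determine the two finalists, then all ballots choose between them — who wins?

Round 1 first-place votes: Purple 8, Pink 6, Orange 6, Green 0, Blue 13, Red 0. Blue and Purple advance.
Runoff: Blue is ranked above Purple on 13 ballots, Purple above Blue on 20.

Purple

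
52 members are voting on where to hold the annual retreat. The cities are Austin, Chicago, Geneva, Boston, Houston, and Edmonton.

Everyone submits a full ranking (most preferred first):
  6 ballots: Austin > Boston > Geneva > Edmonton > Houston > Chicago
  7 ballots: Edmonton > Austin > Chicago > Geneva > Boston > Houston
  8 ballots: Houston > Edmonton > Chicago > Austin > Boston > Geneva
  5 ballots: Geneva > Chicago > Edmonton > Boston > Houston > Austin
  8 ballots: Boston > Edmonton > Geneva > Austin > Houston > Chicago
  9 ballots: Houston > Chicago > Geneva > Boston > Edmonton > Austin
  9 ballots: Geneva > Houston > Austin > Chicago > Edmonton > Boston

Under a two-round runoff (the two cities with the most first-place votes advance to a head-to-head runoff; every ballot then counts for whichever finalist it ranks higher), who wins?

Geneva

Round 1 first-place votes: Austin 6, Chicago 0, Geneva 14, Boston 8, Houston 17, Edmonton 7. Houston and Geneva advance.
Runoff: Houston is ranked above Geneva on 17 ballots, Geneva above Houston on 35.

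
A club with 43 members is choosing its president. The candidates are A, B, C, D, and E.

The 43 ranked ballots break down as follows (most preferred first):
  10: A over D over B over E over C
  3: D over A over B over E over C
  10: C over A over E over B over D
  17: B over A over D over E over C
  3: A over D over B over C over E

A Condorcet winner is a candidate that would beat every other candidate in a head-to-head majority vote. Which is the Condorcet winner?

A

A vs B: 26–17
A vs C: 33–10
A vs D: 40–3
A vs E: 43–0
A beats every other candidate.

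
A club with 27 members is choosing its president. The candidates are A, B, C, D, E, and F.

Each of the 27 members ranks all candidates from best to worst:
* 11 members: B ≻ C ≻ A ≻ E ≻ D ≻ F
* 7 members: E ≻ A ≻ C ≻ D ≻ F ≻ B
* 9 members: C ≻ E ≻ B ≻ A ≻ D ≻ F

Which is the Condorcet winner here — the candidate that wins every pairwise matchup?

C vs A: 20–7
C vs B: 16–11
C vs D: 27–0
C vs E: 20–7
C vs F: 27–0
C beats every other candidate.

C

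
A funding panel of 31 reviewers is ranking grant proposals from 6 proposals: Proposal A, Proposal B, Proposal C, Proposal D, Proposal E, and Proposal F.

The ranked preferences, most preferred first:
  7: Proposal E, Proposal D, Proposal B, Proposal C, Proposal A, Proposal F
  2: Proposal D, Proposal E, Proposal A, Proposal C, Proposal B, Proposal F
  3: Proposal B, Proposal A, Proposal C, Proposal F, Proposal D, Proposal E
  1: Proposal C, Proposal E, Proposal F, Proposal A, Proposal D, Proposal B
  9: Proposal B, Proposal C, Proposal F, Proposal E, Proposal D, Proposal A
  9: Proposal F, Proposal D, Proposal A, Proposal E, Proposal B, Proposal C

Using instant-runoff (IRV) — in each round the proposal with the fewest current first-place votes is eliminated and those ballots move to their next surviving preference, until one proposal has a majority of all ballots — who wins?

Round 1: Proposal A 0, Proposal B 12, Proposal C 1, Proposal D 2, Proposal E 7, Proposal F 9. Proposal A eliminated.
Round 2: Proposal B 12, Proposal C 1, Proposal D 2, Proposal E 7, Proposal F 9. Proposal C eliminated.
Round 3: Proposal B 12, Proposal D 2, Proposal E 8, Proposal F 9. Proposal D eliminated.
Round 4: Proposal B 12, Proposal E 10, Proposal F 9. Proposal F eliminated.
Round 5: Proposal B 12, Proposal E 19. Proposal E has a majority (≥16).

Proposal E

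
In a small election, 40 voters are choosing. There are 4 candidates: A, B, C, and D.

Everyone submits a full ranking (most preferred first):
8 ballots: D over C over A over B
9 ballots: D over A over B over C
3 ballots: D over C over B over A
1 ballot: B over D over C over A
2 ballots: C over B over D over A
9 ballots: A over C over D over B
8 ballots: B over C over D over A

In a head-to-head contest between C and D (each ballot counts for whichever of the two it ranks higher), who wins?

C is ranked above D on 19 ballots; D above C on 21.

D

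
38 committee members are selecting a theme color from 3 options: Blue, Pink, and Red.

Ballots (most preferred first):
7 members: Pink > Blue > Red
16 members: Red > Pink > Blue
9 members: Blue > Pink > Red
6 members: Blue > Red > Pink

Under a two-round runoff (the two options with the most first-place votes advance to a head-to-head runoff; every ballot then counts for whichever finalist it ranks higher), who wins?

Round 1 first-place votes: Blue 15, Pink 7, Red 16. Red and Blue advance.
Runoff: Red is ranked above Blue on 16 ballots, Blue above Red on 22.

Blue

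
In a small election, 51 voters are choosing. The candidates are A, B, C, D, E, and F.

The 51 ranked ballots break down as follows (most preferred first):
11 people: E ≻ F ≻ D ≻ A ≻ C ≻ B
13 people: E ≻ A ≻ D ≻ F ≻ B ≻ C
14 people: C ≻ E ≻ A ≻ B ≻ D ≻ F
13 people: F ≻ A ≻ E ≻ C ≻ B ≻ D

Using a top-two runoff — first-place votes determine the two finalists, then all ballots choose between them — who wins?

E

Round 1 first-place votes: A 0, B 0, C 14, D 0, E 24, F 13. E and C advance.
Runoff: E is ranked above C on 37 ballots, C above E on 14.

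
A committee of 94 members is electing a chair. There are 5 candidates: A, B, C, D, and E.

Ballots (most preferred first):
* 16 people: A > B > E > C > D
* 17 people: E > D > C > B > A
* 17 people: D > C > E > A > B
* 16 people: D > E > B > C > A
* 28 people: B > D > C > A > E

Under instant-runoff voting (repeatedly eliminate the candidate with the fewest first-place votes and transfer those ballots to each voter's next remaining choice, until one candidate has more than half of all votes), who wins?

Round 1: A 16, B 28, C 0, D 33, E 17. C eliminated.
Round 2: A 16, B 28, D 33, E 17. A eliminated.
Round 3: B 44, D 33, E 17. E eliminated.
Round 4: B 44, D 50. D has a majority (≥48).

D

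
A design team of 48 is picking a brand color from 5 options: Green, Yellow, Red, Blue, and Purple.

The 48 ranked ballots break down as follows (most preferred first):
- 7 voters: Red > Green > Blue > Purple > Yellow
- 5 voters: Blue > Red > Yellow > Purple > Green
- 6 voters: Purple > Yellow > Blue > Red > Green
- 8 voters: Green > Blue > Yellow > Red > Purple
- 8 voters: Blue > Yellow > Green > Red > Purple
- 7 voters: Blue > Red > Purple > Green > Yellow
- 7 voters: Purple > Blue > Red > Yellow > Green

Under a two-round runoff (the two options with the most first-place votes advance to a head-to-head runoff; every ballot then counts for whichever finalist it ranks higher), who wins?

Round 1 first-place votes: Green 8, Yellow 0, Red 7, Blue 20, Purple 13. Blue and Purple advance.
Runoff: Blue is ranked above Purple on 35 ballots, Purple above Blue on 13.

Blue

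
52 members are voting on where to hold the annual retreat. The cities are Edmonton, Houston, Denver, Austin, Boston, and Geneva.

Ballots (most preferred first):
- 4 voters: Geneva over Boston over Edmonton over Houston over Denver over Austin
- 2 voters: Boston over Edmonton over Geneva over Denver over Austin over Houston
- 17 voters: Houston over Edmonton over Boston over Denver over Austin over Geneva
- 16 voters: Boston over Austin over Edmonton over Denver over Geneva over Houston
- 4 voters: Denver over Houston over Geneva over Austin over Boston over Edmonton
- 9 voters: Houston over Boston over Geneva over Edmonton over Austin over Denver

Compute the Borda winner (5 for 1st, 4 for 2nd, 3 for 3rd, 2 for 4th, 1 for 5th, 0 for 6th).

Boston

Edmonton: 4×3 + 2×4 + 17×4 + 16×3 + 4×0 + 9×2 = 154
Houston: 4×2 + 2×0 + 17×5 + 16×0 + 4×4 + 9×5 = 154
Denver: 4×1 + 2×2 + 17×2 + 16×2 + 4×5 + 9×0 = 94
Austin: 4×0 + 2×1 + 17×1 + 16×4 + 4×2 + 9×1 = 100
Boston: 4×4 + 2×5 + 17×3 + 16×5 + 4×1 + 9×4 = 197
Geneva: 4×5 + 2×3 + 17×0 + 16×1 + 4×3 + 9×3 = 81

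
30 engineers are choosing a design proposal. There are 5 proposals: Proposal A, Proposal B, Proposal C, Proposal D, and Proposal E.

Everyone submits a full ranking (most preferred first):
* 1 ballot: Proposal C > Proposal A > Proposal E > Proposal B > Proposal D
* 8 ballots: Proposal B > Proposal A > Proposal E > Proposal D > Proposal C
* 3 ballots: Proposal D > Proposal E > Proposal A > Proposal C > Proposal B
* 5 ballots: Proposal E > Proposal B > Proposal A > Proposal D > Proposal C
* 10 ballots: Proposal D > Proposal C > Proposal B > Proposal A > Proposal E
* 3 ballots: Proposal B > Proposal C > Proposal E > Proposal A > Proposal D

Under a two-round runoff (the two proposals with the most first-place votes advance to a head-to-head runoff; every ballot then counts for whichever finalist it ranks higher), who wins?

Round 1 first-place votes: Proposal A 0, Proposal B 11, Proposal C 1, Proposal D 13, Proposal E 5. Proposal D and Proposal B advance.
Runoff: Proposal D is ranked above Proposal B on 13 ballots, Proposal B above Proposal D on 17.

Proposal B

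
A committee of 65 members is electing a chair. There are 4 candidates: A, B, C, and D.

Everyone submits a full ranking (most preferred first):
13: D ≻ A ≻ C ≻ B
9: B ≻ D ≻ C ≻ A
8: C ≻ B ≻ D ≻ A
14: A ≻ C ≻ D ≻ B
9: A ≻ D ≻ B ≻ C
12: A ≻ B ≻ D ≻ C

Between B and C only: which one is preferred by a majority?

B is ranked above C on 30 ballots; C above B on 35.

C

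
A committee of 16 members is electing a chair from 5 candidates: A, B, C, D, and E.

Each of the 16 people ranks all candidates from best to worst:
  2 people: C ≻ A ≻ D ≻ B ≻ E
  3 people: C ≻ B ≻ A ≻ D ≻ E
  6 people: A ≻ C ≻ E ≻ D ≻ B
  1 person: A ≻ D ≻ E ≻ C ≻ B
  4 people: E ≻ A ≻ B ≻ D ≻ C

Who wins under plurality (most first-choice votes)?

A

First-place votes: A 7, B 0, C 5, D 0, E 4.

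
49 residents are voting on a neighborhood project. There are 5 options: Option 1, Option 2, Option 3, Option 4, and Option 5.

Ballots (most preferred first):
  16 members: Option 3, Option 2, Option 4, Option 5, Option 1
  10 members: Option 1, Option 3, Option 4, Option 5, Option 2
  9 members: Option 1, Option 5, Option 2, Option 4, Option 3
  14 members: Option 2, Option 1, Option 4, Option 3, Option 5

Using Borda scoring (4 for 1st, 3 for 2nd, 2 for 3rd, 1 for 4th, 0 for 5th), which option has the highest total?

Option 1: 16×0 + 10×4 + 9×4 + 14×3 = 118
Option 2: 16×3 + 10×0 + 9×2 + 14×4 = 122
Option 3: 16×4 + 10×3 + 9×0 + 14×1 = 108
Option 4: 16×2 + 10×2 + 9×1 + 14×2 = 89
Option 5: 16×1 + 10×1 + 9×3 + 14×0 = 53

Option 2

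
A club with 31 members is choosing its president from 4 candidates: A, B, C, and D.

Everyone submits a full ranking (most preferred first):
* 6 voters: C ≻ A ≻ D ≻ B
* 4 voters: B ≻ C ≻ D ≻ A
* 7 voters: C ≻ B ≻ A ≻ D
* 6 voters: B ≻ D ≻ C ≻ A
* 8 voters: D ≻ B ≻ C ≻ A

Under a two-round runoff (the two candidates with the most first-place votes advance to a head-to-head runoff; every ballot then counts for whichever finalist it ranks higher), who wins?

B

Round 1 first-place votes: A 0, B 10, C 13, D 8. C and B advance.
Runoff: C is ranked above B on 13 ballots, B above C on 18.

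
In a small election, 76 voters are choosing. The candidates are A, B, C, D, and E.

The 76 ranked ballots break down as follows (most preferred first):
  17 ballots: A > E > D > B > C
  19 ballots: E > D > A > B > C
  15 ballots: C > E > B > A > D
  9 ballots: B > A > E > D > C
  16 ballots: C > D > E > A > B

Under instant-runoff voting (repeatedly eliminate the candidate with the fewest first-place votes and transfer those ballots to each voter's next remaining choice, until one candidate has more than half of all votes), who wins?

Round 1: A 17, B 9, C 31, D 0, E 19. D eliminated.
Round 2: A 17, B 9, C 31, E 19. B eliminated.
Round 3: A 26, C 31, E 19. E eliminated.
Round 4: A 45, C 31. A has a majority (≥39).

A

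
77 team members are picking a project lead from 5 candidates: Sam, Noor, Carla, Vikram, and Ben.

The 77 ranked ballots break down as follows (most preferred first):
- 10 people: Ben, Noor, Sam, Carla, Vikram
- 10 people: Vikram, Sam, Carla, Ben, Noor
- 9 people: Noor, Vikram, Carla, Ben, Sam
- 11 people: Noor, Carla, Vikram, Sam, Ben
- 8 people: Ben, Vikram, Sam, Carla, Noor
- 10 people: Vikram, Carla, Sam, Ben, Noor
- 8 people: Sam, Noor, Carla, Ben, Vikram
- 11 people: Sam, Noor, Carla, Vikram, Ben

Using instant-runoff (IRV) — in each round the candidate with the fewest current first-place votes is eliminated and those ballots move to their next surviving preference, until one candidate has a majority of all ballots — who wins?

Round 1: Sam 19, Noor 20, Carla 0, Vikram 20, Ben 18. Carla eliminated.
Round 2: Sam 19, Noor 20, Vikram 20, Ben 18. Ben eliminated.
Round 3: Sam 19, Noor 30, Vikram 28. Sam eliminated.
Round 4: Noor 49, Vikram 28. Noor has a majority (≥39).

Noor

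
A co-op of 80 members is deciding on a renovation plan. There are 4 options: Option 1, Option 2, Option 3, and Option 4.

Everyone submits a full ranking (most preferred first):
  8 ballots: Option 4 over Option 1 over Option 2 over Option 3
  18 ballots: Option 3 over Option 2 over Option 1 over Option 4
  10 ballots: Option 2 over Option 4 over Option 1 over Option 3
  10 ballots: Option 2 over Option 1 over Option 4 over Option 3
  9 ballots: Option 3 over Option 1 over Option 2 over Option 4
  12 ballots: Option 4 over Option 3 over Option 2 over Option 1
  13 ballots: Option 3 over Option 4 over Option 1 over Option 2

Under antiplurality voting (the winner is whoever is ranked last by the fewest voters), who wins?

Last-place votes: Option 1 12, Option 2 13, Option 3 28, Option 4 27.

Option 1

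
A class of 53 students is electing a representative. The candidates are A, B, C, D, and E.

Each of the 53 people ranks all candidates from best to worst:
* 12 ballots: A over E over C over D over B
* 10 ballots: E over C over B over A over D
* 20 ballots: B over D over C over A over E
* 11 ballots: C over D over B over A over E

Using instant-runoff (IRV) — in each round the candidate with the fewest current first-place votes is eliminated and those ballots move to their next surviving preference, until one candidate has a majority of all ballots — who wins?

Round 1: A 12, B 20, C 11, D 0, E 10. D eliminated.
Round 2: A 12, B 20, C 11, E 10. E eliminated.
Round 3: A 12, B 20, C 21. A eliminated.
Round 4: B 20, C 33. C has a majority (≥27).

C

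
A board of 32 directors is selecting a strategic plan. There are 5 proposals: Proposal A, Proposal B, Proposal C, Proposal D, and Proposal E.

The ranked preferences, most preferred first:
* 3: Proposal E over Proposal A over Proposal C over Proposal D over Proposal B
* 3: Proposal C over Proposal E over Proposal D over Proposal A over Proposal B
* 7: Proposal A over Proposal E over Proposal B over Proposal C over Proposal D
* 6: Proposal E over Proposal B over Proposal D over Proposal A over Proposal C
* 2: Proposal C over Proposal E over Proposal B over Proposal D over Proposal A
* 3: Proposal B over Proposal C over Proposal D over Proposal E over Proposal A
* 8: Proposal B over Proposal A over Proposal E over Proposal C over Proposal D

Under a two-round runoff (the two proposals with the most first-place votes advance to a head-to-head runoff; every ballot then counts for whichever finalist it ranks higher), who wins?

Proposal E

Round 1 first-place votes: Proposal A 7, Proposal B 11, Proposal C 5, Proposal D 0, Proposal E 9. Proposal B and Proposal E advance.
Runoff: Proposal B is ranked above Proposal E on 11 ballots, Proposal E above Proposal B on 21.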